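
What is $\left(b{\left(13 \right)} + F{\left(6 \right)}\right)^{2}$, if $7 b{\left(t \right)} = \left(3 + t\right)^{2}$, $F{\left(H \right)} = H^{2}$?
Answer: $\frac{258064}{49} \approx 5266.6$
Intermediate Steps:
$b{\left(t \right)} = \frac{\left(3 + t\right)^{2}}{7}$
$\left(b{\left(13 \right)} + F{\left(6 \right)}\right)^{2} = \left(\frac{\left(3 + 13\right)^{2}}{7} + 6^{2}\right)^{2} = \left(\frac{16^{2}}{7} + 36\right)^{2} = \left(\frac{1}{7} \cdot 256 + 36\right)^{2} = \left(\frac{256}{7} + 36\right)^{2} = \left(\frac{508}{7}\right)^{2} = \frac{258064}{49}$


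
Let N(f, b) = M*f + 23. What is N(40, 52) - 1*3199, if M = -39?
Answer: -4736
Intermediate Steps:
N(f, b) = 23 - 39*f (N(f, b) = -39*f + 23 = 23 - 39*f)
N(40, 52) - 1*3199 = (23 - 39*40) - 1*3199 = (23 - 1560) - 3199 = -1537 - 3199 = -4736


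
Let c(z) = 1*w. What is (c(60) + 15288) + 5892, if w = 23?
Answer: 21203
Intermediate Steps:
c(z) = 23 (c(z) = 1*23 = 23)
(c(60) + 15288) + 5892 = (23 + 15288) + 5892 = 15311 + 5892 = 21203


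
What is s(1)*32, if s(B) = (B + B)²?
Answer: 128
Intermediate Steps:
s(B) = 4*B² (s(B) = (2*B)² = 4*B²)
s(1)*32 = (4*1²)*32 = (4*1)*32 = 4*32 = 128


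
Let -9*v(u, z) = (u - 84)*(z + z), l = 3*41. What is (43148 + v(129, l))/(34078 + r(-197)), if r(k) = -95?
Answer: 41918/33983 ≈ 1.2335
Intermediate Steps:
l = 123
v(u, z) = -2*z*(-84 + u)/9 (v(u, z) = -(u - 84)*(z + z)/9 = -(-84 + u)*2*z/9 = -2*z*(-84 + u)/9)
(43148 + v(129, l))/(34078 + r(-197)) = (43148 + (2/9)*123*(84 - 1*129))/(34078 - 95) = (43148 + (2/9)*123*(84 - 129))/33983 = (43148 + (2/9)*123*(-45))*(1/33983) = (43148 - 1230)*(1/33983) = 41918*(1/33983) = 41918/33983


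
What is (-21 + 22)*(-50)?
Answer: -50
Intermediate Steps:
(-21 + 22)*(-50) = 1*(-50) = -50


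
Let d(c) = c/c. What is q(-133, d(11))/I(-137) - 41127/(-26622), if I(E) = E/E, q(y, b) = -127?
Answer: -1113289/8874 ≈ -125.46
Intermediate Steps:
d(c) = 1
I(E) = 1
q(-133, d(11))/I(-137) - 41127/(-26622) = -127/1 - 41127/(-26622) = -127*1 - 41127*(-1/26622) = -127 + 13709/8874 = -1113289/8874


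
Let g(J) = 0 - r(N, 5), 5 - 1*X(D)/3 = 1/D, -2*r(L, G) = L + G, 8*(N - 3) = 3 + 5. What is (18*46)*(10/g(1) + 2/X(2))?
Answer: 5888/3 ≈ 1962.7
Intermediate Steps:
N = 4 (N = 3 + (3 + 5)/8 = 3 + (⅛)*8 = 3 + 1 = 4)
r(L, G) = -G/2 - L/2 (r(L, G) = -(L + G)/2 = -(G + L)/2 = -G/2 - L/2)
X(D) = 15 - 3/D
g(J) = 9/2 (g(J) = 0 - (-½*5 - ½*4) = 0 - (-5/2 - 2) = 0 - 1*(-9/2) = 0 + 9/2 = 9/2)
(18*46)*(10/g(1) + 2/X(2)) = (18*46)*(10/(9/2) + 2/(15 - 3/2)) = 828*(10*(2/9) + 2/(15 - 3*½)) = 828*(20/9 + 2/(15 - 3/2)) = 828*(20/9 + 2/(27/2)) = 828*(20/9 + 2*(2/27)) = 828*(20/9 + 4/27) = 828*(64/27) = 5888/3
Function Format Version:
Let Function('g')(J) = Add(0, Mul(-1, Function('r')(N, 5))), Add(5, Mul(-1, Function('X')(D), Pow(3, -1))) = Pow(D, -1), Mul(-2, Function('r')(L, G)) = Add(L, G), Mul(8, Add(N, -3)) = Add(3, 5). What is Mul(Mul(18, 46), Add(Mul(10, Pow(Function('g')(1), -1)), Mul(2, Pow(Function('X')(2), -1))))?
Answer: Rational(5888, 3) ≈ 1962.7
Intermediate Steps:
N = 4 (N = Add(3, Mul(Rational(1, 8), Add(3, 5))) = Add(3, Mul(Rational(1, 8), 8)) = Add(3, 1) = 4)
Function('r')(L, G) = Add(Mul(Rational(-1, 2), G), Mul(Rational(-1, 2), L)) (Function('r')(L, G) = Mul(Rational(-1, 2), Add(L, G)) = Mul(Rational(-1, 2), Add(G, L)) = Add(Mul(Rational(-1, 2), G), Mul(Rational(-1, 2), L)))
Function('X')(D) = Add(15, Mul(-3, Pow(D, -1)))
Function('g')(J) = Rational(9, 2) (Function('g')(J) = Add(0, Mul(-1, Add(Mul(Rational(-1, 2), 5), Mul(Rational(-1, 2), 4)))) = Add(0, Mul(-1, Add(Rational(-5, 2), -2))) = Add(0, Mul(-1, Rational(-9, 2))) = Add(0, Rational(9, 2)) = Rational(9, 2))
Mul(Mul(18, 46), Add(Mul(10, Pow(Function('g')(1), -1)), Mul(2, Pow(Function('X')(2), -1)))) = Mul(Mul(18, 46), Add(Mul(10, Pow(Rational(9, 2), -1)), Mul(2, Pow(Add(15, Mul(-3, Pow(2, -1))), -1)))) = Mul(828, Add(Mul(10, Rational(2, 9)), Mul(2, Pow(Add(15, Mul(-3, Rational(1, 2))), -1)))) = Mul(828, Add(Rational(20, 9), Mul(2, Pow(Add(15, Rational(-3, 2)), -1)))) = Mul(828, Add(Rational(20, 9), Mul(2, Pow(Rational(27, 2), -1)))) = Mul(828, Add(Rational(20, 9), Mul(2, Rational(2, 27)))) = Mul(828, Add(Rational(20, 9), Rational(4, 27))) = Mul(828, Rational(64, 27)) = Rational(5888, 3)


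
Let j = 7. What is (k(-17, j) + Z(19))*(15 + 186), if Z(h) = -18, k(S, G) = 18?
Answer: 0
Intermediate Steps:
(k(-17, j) + Z(19))*(15 + 186) = (18 - 18)*(15 + 186) = 0*201 = 0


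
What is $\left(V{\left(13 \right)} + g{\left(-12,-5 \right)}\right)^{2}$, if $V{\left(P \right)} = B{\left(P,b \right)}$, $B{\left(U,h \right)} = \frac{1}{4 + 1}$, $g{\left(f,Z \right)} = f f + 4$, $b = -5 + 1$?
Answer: $\frac{549081}{25} \approx 21963.0$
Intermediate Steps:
$b = -4$
$g{\left(f,Z \right)} = 4 + f^{2}$ ($g{\left(f,Z \right)} = f^{2} + 4 = 4 + f^{2}$)
$B{\left(U,h \right)} = \frac{1}{5}$
$V{\left(P \right)} = \frac{1}{5}$
$\left(V{\left(13 \right)} + g{\left(-12,-5 \right)}\right)^{2} = \left(\frac{1}{5} + \left(4 + \left(-12\right)^{2}\right)\right)^{2} = \left(\frac{1}{5} + \left(4 + 144\right)\right)^{2} = \left(\frac{1}{5} + 148\right)^{2} = \left(\frac{741}{5}\right)^{2} = \frac{549081}{25}$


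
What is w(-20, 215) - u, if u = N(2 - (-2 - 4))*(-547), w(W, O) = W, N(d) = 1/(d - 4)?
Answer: 467/4 ≈ 116.75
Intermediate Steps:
N(d) = 1/(-4 + d)
u = -547/4 (u = -547/(-4 + (2 - (-2 - 4))) = -547/(-4 + (2 - 1*(-6))) = -547/(-4 + (2 + 6)) = -547/(-4 + 8) = -547/4 ≈ -136.75)
w(-20, 215) - u = -20 - 1*(-547/4) = -20 + 547/4 = 467/4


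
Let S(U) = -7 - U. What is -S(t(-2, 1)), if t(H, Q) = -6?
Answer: 1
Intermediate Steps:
-S(t(-2, 1)) = -(-7 - 1*(-6)) = -(-7 + 6) = -1*(-1) = 1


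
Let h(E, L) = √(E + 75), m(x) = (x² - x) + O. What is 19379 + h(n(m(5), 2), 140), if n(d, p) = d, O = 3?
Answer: 19379 + 7*√2 ≈ 19389.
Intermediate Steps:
m(x) = 3 + x² - x (m(x) = (x² - x) + 3 = 3 + x² - x)
h(E, L) = √(75 + E)
19379 + h(n(m(5), 2), 140) = 19379 + √(75 + (3 + 5² - 1*5)) = 19379 + √(75 + (3 + 25 - 5)) = 19379 + √(75 + 23) = 19379 + √98 = 19379 + 7*√2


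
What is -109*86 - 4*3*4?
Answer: -9422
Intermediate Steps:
-109*86 - 4*3*4 = -9374 - 12*4 = -9374 - 48 = -9422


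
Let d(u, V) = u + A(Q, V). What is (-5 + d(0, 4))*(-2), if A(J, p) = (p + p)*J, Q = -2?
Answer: 42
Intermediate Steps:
A(J, p) = 2*J*p (A(J, p) = (2*p)*J = 2*J*p)
d(u, V) = u - 4*V (d(u, V) = u + 2*(-2)*V = u - 4*V)
(-5 + d(0, 4))*(-2) = (-5 + (0 - 4*4))*(-2) = (-5 + (0 - 16))*(-2) = (-5 - 16)*(-2) = -21*(-2) = 42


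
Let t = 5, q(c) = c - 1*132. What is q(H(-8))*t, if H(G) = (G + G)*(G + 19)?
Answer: -1540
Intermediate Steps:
H(G) = 2*G*(19 + G) (H(G) = (2*G)*(19 + G) = 2*G*(19 + G))
q(c) = -132 + c (q(c) = c - 132 = -132 + c)
q(H(-8))*t = (-132 + 2*(-8)*(19 - 8))*5 = (-132 + 2*(-8)*11)*5 = (-132 - 176)*5 = -308*5 = -1540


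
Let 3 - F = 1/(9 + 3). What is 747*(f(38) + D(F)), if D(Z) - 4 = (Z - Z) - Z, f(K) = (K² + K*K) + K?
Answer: 8746125/4 ≈ 2.1865e+6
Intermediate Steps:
f(K) = K + 2*K² (f(K) = (K² + K²) + K = 2*K² + K = K + 2*K²)
F = 35/12 (F = 3 - 1/(9 + 3) = 3 - 1/12 = 35/12 ≈ 2.9167)
D(Z) = 4 - Z (D(Z) = 4 + ((Z - Z) - Z) = 4 + (0 - Z) = 4 - Z)
747*(f(38) + D(F)) = 747*(38*(1 + 2*38) + (4 - 1*35/12)) = 747*(38*(1 + 76) + (4 - 35/12)) = 747*(38*77 + 13/12) = 747*(2926 + 13/12) = 747*(35125/12) = 8746125/4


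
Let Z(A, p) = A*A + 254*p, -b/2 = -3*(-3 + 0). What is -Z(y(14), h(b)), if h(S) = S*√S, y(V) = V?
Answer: -196 + 13716*I*√2 ≈ -196.0 + 19397.0*I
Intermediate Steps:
b = -18 (b = -(-6)*(-3 + 0) = -(-6)*(-3) = -2*9 = -18)
h(S) = S^(3/2)
Z(A, p) = A² + 254*p
-Z(y(14), h(b)) = -(14² + 254*(-18)^(3/2)) = -(196 + 254*(-54*I*√2)) = -(196 - 13716*I*√2) = -196 + 13716*I*√2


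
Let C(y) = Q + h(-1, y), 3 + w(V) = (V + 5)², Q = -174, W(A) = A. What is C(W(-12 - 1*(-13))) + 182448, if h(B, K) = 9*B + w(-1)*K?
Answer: 182278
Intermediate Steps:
w(V) = -3 + (5 + V)² (w(V) = -3 + (V + 5)² = -3 + (5 + V)²)
h(B, K) = 9*B + 13*K (h(B, K) = 9*B + (-3 + (5 - 1)²)*K = 9*B + (-3 + 4²)*K = 9*B + (-3 + 16)*K = 9*B + 13*K)
C(y) = -183 + 13*y (C(y) = -174 + (9*(-1) + 13*y) = -174 + (-9 + 13*y) = -183 + 13*y)
C(W(-12 - 1*(-13))) + 182448 = (-183 + 13*(-12 - 1*(-13))) + 182448 = (-183 + 13*(-12 + 13)) + 182448 = (-183 + 13*1) + 182448 = (-183 + 13) + 182448 = -170 + 182448 = 182278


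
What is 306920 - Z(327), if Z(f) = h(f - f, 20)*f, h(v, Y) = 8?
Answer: 304304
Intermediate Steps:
Z(f) = 8*f
306920 - Z(327) = 306920 - 8*327 = 306920 - 1*2616 = 306920 - 2616 = 304304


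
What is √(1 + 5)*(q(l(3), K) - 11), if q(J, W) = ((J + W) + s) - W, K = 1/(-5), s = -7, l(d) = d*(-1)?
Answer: -21*√6 ≈ -51.439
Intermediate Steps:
l(d) = -d
K = -⅕ ≈ -0.20000
q(J, W) = -7 + J (q(J, W) = ((J + W) - 7) - W = (-7 + J + W) - W = -7 + J)
√(1 + 5)*(q(l(3), K) - 11) = √(1 + 5)*((-7 - 1*3) - 11) = √6*((-7 - 3) - 11) = √6*(-10 - 11) = √6*(-21) = -21*√6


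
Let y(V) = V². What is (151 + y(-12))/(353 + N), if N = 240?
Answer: 295/593 ≈ 0.49747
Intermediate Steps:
(151 + y(-12))/(353 + N) = (151 + (-12)²)/(353 + 240) = (151 + 144)/593 = 295*(1/593) = 295/593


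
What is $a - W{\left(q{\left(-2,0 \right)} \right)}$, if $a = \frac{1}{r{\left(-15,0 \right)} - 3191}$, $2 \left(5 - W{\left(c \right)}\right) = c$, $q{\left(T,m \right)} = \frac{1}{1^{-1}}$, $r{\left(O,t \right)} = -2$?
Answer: $- \frac{28739}{6386} \approx -4.5003$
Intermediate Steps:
$q{\left(T,m \right)} = 1$ ($q{\left(T,m \right)} = 1^{-1} = 1$)
$W{\left(c \right)} = 5 - \frac{c}{2}$
$a = - \frac{1}{3193}$ ($a = \frac{1}{-2 - 3191} = \frac{1}{-3193} = - \frac{1}{3193} \approx -0.00031319$)
$a - W{\left(q{\left(-2,0 \right)} \right)} = - \frac{1}{3193} - \left(5 - \frac{1}{2}\right) = - \frac{1}{3193} - \frac{9}{2} = - \frac{28739}{6386}$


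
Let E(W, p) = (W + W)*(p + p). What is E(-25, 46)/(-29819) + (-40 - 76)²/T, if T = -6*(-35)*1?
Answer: 201105232/3130995 ≈ 64.230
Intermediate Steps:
E(W, p) = 4*W*p (E(W, p) = (2*W)*(2*p) = 4*W*p)
T = 210 (T = 210*1 = 210)
E(-25, 46)/(-29819) + (-40 - 76)²/T = (4*(-25)*46)/(-29819) + (-40 - 76)²/210 = -4600*(-1/29819) + (-116)²*(1/210) = 4600/29819 + 13456*(1/210) = 4600/29819 + 6728/105 = 201105232/3130995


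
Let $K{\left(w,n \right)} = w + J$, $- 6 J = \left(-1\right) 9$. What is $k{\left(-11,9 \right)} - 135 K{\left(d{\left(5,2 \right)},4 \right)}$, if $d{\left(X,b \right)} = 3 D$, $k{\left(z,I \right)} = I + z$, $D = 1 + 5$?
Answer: $- \frac{5269}{2} \approx -2634.5$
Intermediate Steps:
$D = 6$
$J = \frac{3}{2}$ ($J = - \frac{\left(-1\right) 9}{6} = \left(- \frac{1}{6}\right) \left(-9\right) = \frac{3}{2} \approx 1.5$)
$d{\left(X,b \right)} = 18$ ($d{\left(X,b \right)} = 3 \cdot 6 = 18$)
$K{\left(w,n \right)} = \frac{3}{2} + w$ ($K{\left(w,n \right)} = w + \frac{3}{2} = \frac{3}{2} + w$)
$k{\left(-11,9 \right)} - 135 K{\left(d{\left(5,2 \right)},4 \right)} = \left(9 - 11\right) - 135 \left(\frac{3}{2} + 18\right) = -2 - \frac{5265}{2} = - \frac{5269}{2}$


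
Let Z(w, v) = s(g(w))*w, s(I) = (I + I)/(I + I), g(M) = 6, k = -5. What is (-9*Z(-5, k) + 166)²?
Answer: 44521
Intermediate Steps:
s(I) = 1 (s(I) = (2*I)/((2*I)) = (2*I)*(1/(2*I)) = 1)
Z(w, v) = w (Z(w, v) = 1*w = w)
(-9*Z(-5, k) + 166)² = (-9*(-5) + 166)² = (45 + 166)² = 211² = 44521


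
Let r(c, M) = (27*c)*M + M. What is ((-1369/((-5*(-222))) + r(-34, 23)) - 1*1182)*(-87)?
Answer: 19378583/10 ≈ 1.9379e+6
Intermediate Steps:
r(c, M) = M + 27*M*c (r(c, M) = 27*M*c + M = M + 27*M*c)
((-1369/((-5*(-222))) + r(-34, 23)) - 1*1182)*(-87) = ((-1369/((-5*(-222))) + 23*(1 + 27*(-34))) - 1*1182)*(-87) = ((-1369/1110 + 23*(1 - 918)) - 1182)*(-87) = ((-1369*1/1110 + 23*(-917)) - 1182)*(-87) = ((-37/30 - 21091) - 1182)*(-87) = (-632767/30 - 1182)*(-87) = -668227/30*(-87) = 19378583/10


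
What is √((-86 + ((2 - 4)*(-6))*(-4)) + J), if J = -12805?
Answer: I*√12939 ≈ 113.75*I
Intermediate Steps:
√((-86 + ((2 - 4)*(-6))*(-4)) + J) = √((-86 + ((2 - 4)*(-6))*(-4)) - 12805) = √((-86 - 2*(-6)*(-4)) - 12805) = √((-86 + 12*(-4)) - 12805) = √((-86 - 48) - 12805) = √(-134 - 12805) = √(-12939) = I*√12939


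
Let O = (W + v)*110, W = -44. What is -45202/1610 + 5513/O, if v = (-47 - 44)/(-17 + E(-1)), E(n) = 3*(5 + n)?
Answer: -68579603/2284590 ≈ -30.018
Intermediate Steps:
E(n) = 15 + 3*n
v = 91/5 (v = (-47 - 44)/(-17 + (15 + 3*(-1))) = -91/(-17 + (15 - 3)) = -91/(-17 + 12) = -91/(-5) = -91*(-1/5) = 91/5 ≈ 18.200)
O = -2838 (O = (-44 + 91/5)*110 = -129/5*110 = -2838)
-45202/1610 + 5513/O = -45202/1610 + 5513/(-2838) = -45202*1/1610 + 5513*(-1/2838) = -22601/805 - 5513/2838 = -68579603/2284590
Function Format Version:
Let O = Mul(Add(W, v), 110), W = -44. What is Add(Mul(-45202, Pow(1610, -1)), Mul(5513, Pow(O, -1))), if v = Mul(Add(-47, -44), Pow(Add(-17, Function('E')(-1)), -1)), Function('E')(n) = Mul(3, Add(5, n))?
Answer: Rational(-68579603, 2284590) ≈ -30.018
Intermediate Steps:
Function('E')(n) = Add(15, Mul(3, n))
v = Rational(91, 5) (v = Mul(Add(-47, -44), Pow(Add(-17, Add(15, Mul(3, -1))), -1)) = Mul(-91, Pow(Add(-17, Add(15, -3)), -1)) = Mul(-91, Pow(Add(-17, 12), -1)) = Mul(-91, Pow(-5, -1)) = Mul(-91, Rational(-1, 5)) = Rational(91, 5) ≈ 18.200)
O = -2838 (O = Mul(Add(-44, Rational(91, 5)), 110) = Mul(Rational(-129, 5), 110) = -2838)
Add(Mul(-45202, Pow(1610, -1)), Mul(5513, Pow(O, -1))) = Add(Mul(-45202, Pow(1610, -1)), Mul(5513, Pow(-2838, -1))) = Add(Mul(-45202, Rational(1, 1610)), Mul(5513, Rational(-1, 2838))) = Add(Rational(-22601, 805), Rational(-5513, 2838)) = Rational(-68579603, 2284590)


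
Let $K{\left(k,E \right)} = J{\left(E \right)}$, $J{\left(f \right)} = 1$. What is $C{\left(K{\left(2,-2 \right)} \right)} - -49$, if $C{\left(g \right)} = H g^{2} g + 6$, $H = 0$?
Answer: $55$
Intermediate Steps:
$K{\left(k,E \right)} = 1$
$C{\left(g \right)} = 6$ ($C{\left(g \right)} = 0 g^{2} g + 6 = 0 g + 6 = 0 + 6 = 6$)
$C{\left(K{\left(2,-2 \right)} \right)} - -49 = 6 - -49 = 6 + 49 = 55$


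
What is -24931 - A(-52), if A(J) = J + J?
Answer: -24827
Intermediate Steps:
A(J) = 2*J
-24931 - A(-52) = -24931 - 2*(-52) = -24931 - 1*(-104) = -24931 + 104 = -24827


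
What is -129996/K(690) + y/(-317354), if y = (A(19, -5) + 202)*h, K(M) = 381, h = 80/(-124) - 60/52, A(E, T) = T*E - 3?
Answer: -213149176384/624711349 ≈ -341.20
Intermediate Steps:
A(E, T) = -3 + E*T (A(E, T) = E*T - 3 = -3 + E*T)
h = -725/403 (h = 80*(-1/124) - 60*1/52 = -20/31 - 15/13 = -725/403 ≈ -1.7990)
y = -5800/31 (y = ((-3 + 19*(-5)) + 202)*(-725/403) = ((-3 - 95) + 202)*(-725/403) = (-98 + 202)*(-725/403) = 104*(-725/403) = -5800/31 ≈ -187.10)
-129996/K(690) + y/(-317354) = -129996/381 - 5800/31/(-317354) = -129996*1/381 - 5800/31*(-1/317354) = -43332/127 + 2900/4918987 = -213149176384/624711349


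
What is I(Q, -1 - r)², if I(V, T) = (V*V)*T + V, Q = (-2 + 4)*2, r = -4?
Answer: 2704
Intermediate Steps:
Q = 4 (Q = 2*2 = 4)
I(V, T) = V + T*V² (I(V, T) = V²*T + V = T*V² + V = V + T*V²)
I(Q, -1 - r)² = (4*(1 + (-1 - 1*(-4))*4))² = (4*(1 + (-1 + 4)*4))² = (4*(1 + 3*4))² = (4*(1 + 12))² = (4*13)² = 52² = 2704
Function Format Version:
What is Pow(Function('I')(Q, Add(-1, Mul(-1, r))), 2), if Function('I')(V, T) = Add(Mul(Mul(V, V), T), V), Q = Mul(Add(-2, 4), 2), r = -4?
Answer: 2704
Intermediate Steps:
Q = 4 (Q = Mul(2, 2) = 4)
Function('I')(V, T) = Add(V, Mul(T, Pow(V, 2))) (Function('I')(V, T) = Add(Mul(Pow(V, 2), T), V) = Add(Mul(T, Pow(V, 2)), V) = Add(V, Mul(T, Pow(V, 2))))
Pow(Function('I')(Q, Add(-1, Mul(-1, r))), 2) = Pow(Mul(4, Add(1, Mul(Add(-1, Mul(-1, -4)), 4))), 2) = Pow(Mul(4, Add(1, Mul(Add(-1, 4), 4))), 2) = Pow(Mul(4, Add(1, Mul(3, 4))), 2) = Pow(Mul(4, Add(1, 12)), 2) = Pow(Mul(4, 13), 2) = Pow(52, 2) = 2704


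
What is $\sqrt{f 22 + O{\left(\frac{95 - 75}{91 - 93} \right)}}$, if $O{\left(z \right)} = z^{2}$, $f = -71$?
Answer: $i \sqrt{1462} \approx 38.236 i$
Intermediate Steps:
$\sqrt{f 22 + O{\left(\frac{95 - 75}{91 - 93} \right)}} = \sqrt{\left(-71\right) 22 + \left(\frac{95 - 75}{91 - 93}\right)^{2}} = \sqrt{-1562 + \left(\frac{20}{-2}\right)^{2}} = \sqrt{-1562 + \left(20 \left(- \frac{1}{2}\right)\right)^{2}} = \sqrt{-1562 + \left(-10\right)^{2}} = \sqrt{-1562 + 100} = \sqrt{-1462} = i \sqrt{1462}$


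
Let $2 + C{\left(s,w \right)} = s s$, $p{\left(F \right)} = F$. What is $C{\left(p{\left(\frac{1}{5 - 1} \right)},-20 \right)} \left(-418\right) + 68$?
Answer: $\frac{7023}{8} \approx 877.88$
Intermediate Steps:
$C{\left(s,w \right)} = -2 + s^{2}$ ($C{\left(s,w \right)} = -2 + s s = -2 + s^{2}$)
$C{\left(p{\left(\frac{1}{5 - 1} \right)},-20 \right)} \left(-418\right) + 68 = \left(-2 + \left(\frac{1}{5 - 1}\right)^{2}\right) \left(-418\right) + 68 = \left(-2 + \left(\frac{1}{4}\right)^{2}\right) \left(-418\right) + 68 = \left(-2 + \frac{1}{16}\right) \left(-418\right) + 68 = \left(- \frac{31}{16}\right) \left(-418\right) + 68 = \frac{6479}{8} + 68 = \frac{7023}{8}$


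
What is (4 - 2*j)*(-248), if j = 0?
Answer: -992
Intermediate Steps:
(4 - 2*j)*(-248) = (4 - 2*0)*(-248) = (4 + 0)*(-248) = 4*(-248) = -992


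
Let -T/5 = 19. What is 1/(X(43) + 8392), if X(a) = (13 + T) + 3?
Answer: 1/8313 ≈ 0.00012029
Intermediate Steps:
T = -95 (T = -5*19 = -95)
X(a) = -79 (X(a) = (13 - 95) + 3 = -82 + 3 = -79)
1/(X(43) + 8392) = 1/(-79 + 8392) = 1/8313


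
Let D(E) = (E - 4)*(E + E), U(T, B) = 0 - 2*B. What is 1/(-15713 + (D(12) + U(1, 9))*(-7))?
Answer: -1/16931 ≈ -5.9063e-5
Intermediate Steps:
U(T, B) = -2*B
D(E) = 2*E*(-4 + E) (D(E) = (-4 + E)*(2*E) = 2*E*(-4 + E))
1/(-15713 + (D(12) + U(1, 9))*(-7)) = 1/(-15713 + (2*12*(-4 + 12) - 2*9)*(-7)) = 1/(-15713 + (2*12*8 - 18)*(-7)) = 1/(-15713 + (192 - 18)*(-7)) = 1/(-15713 + 174*(-7)) = 1/(-15713 - 1218) = 1/(-16931) = -1/16931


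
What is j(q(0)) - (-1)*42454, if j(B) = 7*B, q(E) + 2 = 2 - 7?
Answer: 42405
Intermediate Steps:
q(E) = -7 (q(E) = -2 + (2 - 7) = -2 - 5 = -7)
j(q(0)) - (-1)*42454 = 7*(-7) - (-1)*42454 = -49 - 1*(-42454) = -49 + 42454 = 42405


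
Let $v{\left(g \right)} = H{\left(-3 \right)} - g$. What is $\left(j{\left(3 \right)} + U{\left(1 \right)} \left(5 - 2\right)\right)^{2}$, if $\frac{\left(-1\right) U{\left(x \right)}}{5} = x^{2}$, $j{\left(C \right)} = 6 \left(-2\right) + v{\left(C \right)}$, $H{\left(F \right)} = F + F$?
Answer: $1296$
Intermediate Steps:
$H{\left(F \right)} = 2 F$
$v{\left(g \right)} = -6 - g$ ($v{\left(g \right)} = 2 \left(-3\right) - g = -6 - g$)
$j{\left(C \right)} = -18 - C$ ($j{\left(C \right)} = 6 \left(-2\right) - \left(6 + C\right) = -12 - \left(6 + C\right) = -18 - C$)
$U{\left(x \right)} = - 5 x^{2}$
$\left(j{\left(3 \right)} + U{\left(1 \right)} \left(5 - 2\right)\right)^{2} = \left(\left(-18 - 3\right) + - 5 \cdot 1^{2} \left(5 - 2\right)\right)^{2} = \left(\left(-18 - 3\right) + \left(-5\right) 1 \left(5 - 2\right)\right)^{2} = \left(-21 - 15\right)^{2} = \left(-36\right)^{2} = 1296$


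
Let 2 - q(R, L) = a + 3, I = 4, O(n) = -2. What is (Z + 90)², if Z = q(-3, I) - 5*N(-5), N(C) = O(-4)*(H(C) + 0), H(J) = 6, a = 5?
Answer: 20736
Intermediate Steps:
N(C) = -12 (N(C) = -2*(6 + 0) = -2*6 = -12)
q(R, L) = -6 (q(R, L) = 2 - (5 + 3) = 2 - 1*8 = 2 - 8 = -6)
Z = 54 (Z = -6 - 5*(-12) = -6 + 60 = 54)
(Z + 90)² = (54 + 90)² = 144² = 20736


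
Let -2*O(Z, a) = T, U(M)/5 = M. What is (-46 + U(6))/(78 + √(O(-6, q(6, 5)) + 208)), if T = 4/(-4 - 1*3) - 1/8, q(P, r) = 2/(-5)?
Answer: -10752/50621 + 64*√163345/658073 ≈ -0.17310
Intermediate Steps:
q(P, r) = -⅖ (q(P, r) = 2*(-⅕) = -⅖)
U(M) = 5*M
T = -39/56 (T = 4/(-4 - 3) - 1*⅛ = 4/(-7) - ⅛ = 4*(-⅐) - ⅛ = -4/7 - ⅛ = -39/56 ≈ -0.69643)
O(Z, a) = 39/112 (O(Z, a) = -½*(-39/56) = 39/112)
(-46 + U(6))/(78 + √(O(-6, q(6, 5)) + 208)) = (-46 + 5*6)/(78 + √(39/112 + 208)) = (-46 + 30)/(78 + √(23335/112)) = -16/(78 + √163345/28)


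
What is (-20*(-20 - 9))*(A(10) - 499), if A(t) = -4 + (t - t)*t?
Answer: -291740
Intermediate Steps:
A(t) = -4 (A(t) = -4 + 0*t = -4 + 0 = -4)
(-20*(-20 - 9))*(A(10) - 499) = (-20*(-20 - 9))*(-4 - 499) = -20*(-29)*(-503) = 580*(-503) = -291740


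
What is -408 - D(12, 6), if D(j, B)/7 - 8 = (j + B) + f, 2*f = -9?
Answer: -1117/2 ≈ -558.50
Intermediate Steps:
f = -9/2 (f = (½)*(-9) = -9/2 ≈ -4.5000)
D(j, B) = 49/2 + 7*B + 7*j (D(j, B) = 56 + 7*((j + B) - 9/2) = 56 + 7*((B + j) - 9/2) = 56 + 7*(-9/2 + B + j) = 56 + (-63/2 + 7*B + 7*j) = 49/2 + 7*B + 7*j)
-408 - D(12, 6) = -408 - (49/2 + 7*6 + 7*12) = -408 - (49/2 + 42 + 84) = -408 - 1*301/2 = -408 - 301/2 = -1117/2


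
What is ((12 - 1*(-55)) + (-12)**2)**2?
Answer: 44521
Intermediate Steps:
((12 - 1*(-55)) + (-12)**2)**2 = ((12 + 55) + 144)**2 = (67 + 144)**2 = 211**2 = 44521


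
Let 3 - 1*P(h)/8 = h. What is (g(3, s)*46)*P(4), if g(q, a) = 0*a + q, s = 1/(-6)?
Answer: -1104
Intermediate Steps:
s = -⅙ ≈ -0.16667
P(h) = 24 - 8*h
g(q, a) = q (g(q, a) = 0 + q = q)
(g(3, s)*46)*P(4) = (3*46)*(24 - 8*4) = 138*(24 - 32) = 138*(-8) = -1104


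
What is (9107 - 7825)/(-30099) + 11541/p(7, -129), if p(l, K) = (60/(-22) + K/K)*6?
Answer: -1273748099/1143762 ≈ -1113.6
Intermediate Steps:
p(l, K) = -114/11 (p(l, K) = (60*(-1/22) + 1)*6 = (-30/11 + 1)*6 = -19/11*6 = -114/11)
(9107 - 7825)/(-30099) + 11541/p(7, -129) = (9107 - 7825)/(-30099) + 11541/(-114/11) = 1282*(-1/30099) + 11541*(-11/114) = -1282/30099 - 42317/38 = -1273748099/1143762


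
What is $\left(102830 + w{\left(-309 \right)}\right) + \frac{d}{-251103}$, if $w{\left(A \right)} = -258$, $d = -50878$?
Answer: $\frac{25756187794}{251103} \approx 1.0257 \cdot 10^{5}$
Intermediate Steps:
$\left(102830 + w{\left(-309 \right)}\right) + \frac{d}{-251103} = \left(102830 - 258\right) - \frac{50878}{-251103} = 102572 - - \frac{50878}{251103} = 102572 + \frac{50878}{251103} = \frac{25756187794}{251103}$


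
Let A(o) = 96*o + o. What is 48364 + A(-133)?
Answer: 35463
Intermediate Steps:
A(o) = 97*o
48364 + A(-133) = 48364 + 97*(-133) = 48364 - 12901 = 35463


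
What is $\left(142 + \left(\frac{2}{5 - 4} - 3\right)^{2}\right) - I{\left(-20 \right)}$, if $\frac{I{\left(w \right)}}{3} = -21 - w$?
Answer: $146$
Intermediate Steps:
$I{\left(w \right)} = -63 - 3 w$ ($I{\left(w \right)} = 3 \left(-21 - w\right) = -63 - 3 w$)
$\left(142 + \left(\frac{2}{5 - 4} - 3\right)^{2}\right) - I{\left(-20 \right)} = \left(142 + \left(\frac{2}{5 - 4} - 3\right)^{2}\right) - \left(-63 - -60\right) = \left(142 + \left(\frac{2}{1} - 3\right)^{2}\right) - \left(-63 + 60\right) = \left(142 + \left(2 \cdot 1 - 3\right)^{2}\right) - -3 = \left(142 + \left(2 - 3\right)^{2}\right) + 3 = \left(142 + \left(-1\right)^{2}\right) + 3 = \left(142 + 1\right) + 3 = 143 + 3 = 146$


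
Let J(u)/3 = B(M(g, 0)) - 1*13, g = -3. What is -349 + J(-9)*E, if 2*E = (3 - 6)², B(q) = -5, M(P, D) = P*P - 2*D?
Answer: -592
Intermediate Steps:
M(P, D) = P² - 2*D
E = 9/2 (E = (3 - 6)²/2 = (½)*(-3)² = (½)*9 = 9/2 ≈ 4.5000)
J(u) = -54 (J(u) = 3*(-5 - 1*13) = 3*(-5 - 13) = 3*(-18) = -54)
-349 + J(-9)*E = -349 - 54*9/2 = -349 - 243 = -592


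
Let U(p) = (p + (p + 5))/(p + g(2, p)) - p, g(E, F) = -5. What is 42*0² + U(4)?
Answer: -17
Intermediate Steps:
U(p) = -p + (5 + 2*p)/(-5 + p) (U(p) = (p + (p + 5))/(p - 5) - p = (p + (5 + p))/(-5 + p) - p = (5 + 2*p)/(-5 + p) - p = -p + (5 + 2*p)/(-5 + p))
42*0² + U(4) = 42*0² + (5 - 1*4² + 7*4)/(-5 + 4) = 42*0 + (5 - 1*16 + 28)/(-1) = 0 - (5 - 16 + 28) = 0 - 1*17 = 0 - 17 = -17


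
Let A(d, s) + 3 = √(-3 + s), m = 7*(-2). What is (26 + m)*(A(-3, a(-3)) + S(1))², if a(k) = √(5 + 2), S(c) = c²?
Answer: 12*(-2 + √(-3 + √7))² ≈ 43.749 - 28.569*I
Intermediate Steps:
m = -14
a(k) = √7
A(d, s) = -3 + √(-3 + s)
(26 + m)*(A(-3, a(-3)) + S(1))² = (26 - 14)*((-3 + √(-3 + √7)) + 1²)² = 12*((-3 + √(-3 + √7)) + 1)² = 12*(-2 + √(-3 + √7))²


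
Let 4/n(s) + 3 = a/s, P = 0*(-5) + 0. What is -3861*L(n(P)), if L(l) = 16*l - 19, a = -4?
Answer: 73359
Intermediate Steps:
P = 0 (P = 0 + 0 = 0)
n(s) = 4/(-3 - 4/s)
L(l) = -19 + 16*l
-3861*L(n(P)) = -3861*(-19 + 16*(-4*0/(4 + 3*0))) = -3861*(-19 + 16*(-4*0/(4 + 0))) = -3861*(-19 + 16*(-4*0/4)) = -3861*(-19 + 16*(-4*0*¼)) = -3861*(-19 + 16*0) = -3861*(-19 + 0) = -3861*(-19) = 73359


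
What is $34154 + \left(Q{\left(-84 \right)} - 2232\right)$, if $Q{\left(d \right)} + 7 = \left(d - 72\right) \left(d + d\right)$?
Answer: $58123$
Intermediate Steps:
$Q{\left(d \right)} = -7 + 2 d \left(-72 + d\right)$ ($Q{\left(d \right)} = -7 + \left(d - 72\right) \left(d + d\right) = -7 + \left(-72 + d\right) 2 d = -7 + 2 d \left(-72 + d\right)$)
$34154 + \left(Q{\left(-84 \right)} - 2232\right) = 34154 - -23969 = 34154 + \left(\left(-7 + 12096 + 2 \cdot 7056\right) - 2232\right) = 34154 + \left(\left(-7 + 12096 + 14112\right) - 2232\right) = 34154 + \left(26201 - 2232\right) = 34154 + 23969 = 58123$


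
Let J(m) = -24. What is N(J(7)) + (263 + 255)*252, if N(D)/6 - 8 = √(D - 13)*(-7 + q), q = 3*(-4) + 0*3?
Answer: 130584 - 114*I*√37 ≈ 1.3058e+5 - 693.43*I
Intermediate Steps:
q = -12 (q = -12 + 0 = -12)
N(D) = 48 - 114*√(-13 + D) (N(D) = 48 + 6*(√(D - 13)*(-7 - 12)) = 48 + 6*(√(-13 + D)*(-19)) = 48 + 6*(-19*√(-13 + D)) = 48 - 114*√(-13 + D))
N(J(7)) + (263 + 255)*252 = (48 - 114*√(-13 - 24)) + (263 + 255)*252 = (48 - 114*I*√37) + 518*252 = (48 - 114*I*√37) + 130536 = 130584 - 114*I*√37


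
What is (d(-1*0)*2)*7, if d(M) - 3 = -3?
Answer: 0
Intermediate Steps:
d(M) = 0 (d(M) = 3 - 3 = 0)
(d(-1*0)*2)*7 = (0*2)*7 = 0*7 = 0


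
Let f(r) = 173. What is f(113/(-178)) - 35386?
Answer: -35213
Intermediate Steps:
f(113/(-178)) - 35386 = 173 - 35386 = -35213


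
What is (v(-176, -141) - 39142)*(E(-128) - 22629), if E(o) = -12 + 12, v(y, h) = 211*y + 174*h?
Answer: 2281274748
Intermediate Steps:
v(y, h) = 174*h + 211*y
E(o) = 0
(v(-176, -141) - 39142)*(E(-128) - 22629) = ((174*(-141) + 211*(-176)) - 39142)*(0 - 22629) = ((-24534 - 37136) - 39142)*(-22629) = (-61670 - 39142)*(-22629) = -100812*(-22629) = 2281274748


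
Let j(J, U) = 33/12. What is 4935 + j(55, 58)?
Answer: 19751/4 ≈ 4937.8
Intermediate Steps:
j(J, U) = 11/4 (j(J, U) = 33*(1/12) = 11/4)
4935 + j(55, 58) = 4935 + 11/4 = 19751/4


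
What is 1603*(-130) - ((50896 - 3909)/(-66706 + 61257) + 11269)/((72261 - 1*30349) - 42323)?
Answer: -155545391472/746513 ≈ -2.0836e+5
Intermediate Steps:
1603*(-130) - ((50896 - 3909)/(-66706 + 61257) + 11269)/((72261 - 1*30349) - 42323) = -208390 - (46987/(-5449) + 11269)/((72261 - 30349) - 42323) = -208390 - (46987*(-1/5449) + 11269)/(41912 - 42323) = -208390 - (-46987/5449 + 11269)/(-411) = -208390 - 61357794*(-1)/(5449*411) = -208390 - 1*(-20452598/746513) = -208390 + 20452598/746513 = -155545391472/746513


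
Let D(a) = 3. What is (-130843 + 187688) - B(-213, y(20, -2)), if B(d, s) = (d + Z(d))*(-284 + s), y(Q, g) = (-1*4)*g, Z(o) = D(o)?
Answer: -1115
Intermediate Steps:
Z(o) = 3
y(Q, g) = -4*g
B(d, s) = (-284 + s)*(3 + d) (B(d, s) = (d + 3)*(-284 + s) = (3 + d)*(-284 + s) = (-284 + s)*(3 + d))
(-130843 + 187688) - B(-213, y(20, -2)) = (-130843 + 187688) - (-852 - 284*(-213) + 3*(-4*(-2)) - (-852)*(-2)) = 56845 - (-852 + 60492 + 3*8 - 213*8) = 56845 - (-852 + 60492 + 24 - 1704) = 56845 - 1*57960 = 56845 - 57960 = -1115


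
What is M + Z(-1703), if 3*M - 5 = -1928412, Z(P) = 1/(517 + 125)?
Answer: -137559699/214 ≈ -6.4280e+5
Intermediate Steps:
Z(P) = 1/642
M = -1928407/3 (M = 5/3 + (1/3)*(-1928412) = 5/3 - 642804 = -1928407/3 ≈ -6.4280e+5)
M + Z(-1703) = -1928407/3 + 1/642 = -137559699/214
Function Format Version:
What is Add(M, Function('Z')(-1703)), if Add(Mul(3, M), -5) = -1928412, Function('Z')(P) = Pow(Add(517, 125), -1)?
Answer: Rational(-137559699, 214) ≈ -6.4280e+5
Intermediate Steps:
Function('Z')(P) = Rational(1, 642) (Function('Z')(P) = Pow(642, -1) = Rational(1, 642))
M = Rational(-1928407, 3) (M = Add(Rational(5, 3), Mul(Rational(1, 3), -1928412)) = Add(Rational(5, 3), -642804) = Rational(-1928407, 3) ≈ -6.4280e+5)
Add(M, Function('Z')(-1703)) = Add(Rational(-1928407, 3), Rational(1, 642)) = Rational(-137559699, 214)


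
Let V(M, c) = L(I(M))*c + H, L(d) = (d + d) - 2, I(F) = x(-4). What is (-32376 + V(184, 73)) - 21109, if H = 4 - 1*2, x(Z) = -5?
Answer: -54359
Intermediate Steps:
I(F) = -5
H = 2 (H = 4 - 2 = 2)
L(d) = -2 + 2*d (L(d) = 2*d - 2 = -2 + 2*d)
V(M, c) = 2 - 12*c (V(M, c) = (-2 + 2*(-5))*c + 2 = (-2 - 10)*c + 2 = -12*c + 2 = 2 - 12*c)
(-32376 + V(184, 73)) - 21109 = (-32376 + (2 - 12*73)) - 21109 = (-32376 + (2 - 876)) - 21109 = (-32376 - 874) - 21109 = -33250 - 21109 = -54359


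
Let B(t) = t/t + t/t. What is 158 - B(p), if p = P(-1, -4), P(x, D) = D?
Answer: 156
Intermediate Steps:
p = -4
B(t) = 2 (B(t) = 1 + 1 = 2)
158 - B(p) = 158 - 1*2 = 158 - 2 = 156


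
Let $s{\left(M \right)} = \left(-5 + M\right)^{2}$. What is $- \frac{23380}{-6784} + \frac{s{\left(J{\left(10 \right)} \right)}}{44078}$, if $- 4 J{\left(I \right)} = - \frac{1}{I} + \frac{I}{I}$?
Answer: $\frac{12884110593}{3737814400} \approx 3.447$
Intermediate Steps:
$J{\left(I \right)} = - \frac{1}{4} + \frac{1}{4 I}$ ($J{\left(I \right)} = - \frac{- \frac{1}{I} + \frac{I}{I}}{4} = - \frac{- \frac{1}{I} + 1}{4} = - \frac{1 - \frac{1}{I}}{4} = - \frac{1}{4} + \frac{1}{4 I}$)
$- \frac{23380}{-6784} + \frac{s{\left(J{\left(10 \right)} \right)}}{44078} = - \frac{23380}{-6784} + \frac{\left(-5 + \frac{1 - 10}{4 \cdot 10}\right)^{2}}{44078} = \left(-23380\right) \left(- \frac{1}{6784}\right) + \left(-5 + \frac{1}{4} \cdot \frac{1}{10} \left(1 - 10\right)\right)^{2} \cdot \frac{1}{44078} = \frac{5845}{1696} + \left(-5 + \frac{1}{4} \cdot \frac{1}{10} \left(-9\right)\right)^{2} \cdot \frac{1}{44078} = \frac{5845}{1696} + \left(-5 - \frac{9}{40}\right)^{2} \cdot \frac{1}{44078} = \frac{5845}{1696} + \left(- \frac{209}{40}\right)^{2} \cdot \frac{1}{44078} = \frac{5845}{1696} + \frac{43681}{1600} \cdot \frac{1}{44078} = \frac{5845}{1696} + \frac{43681}{70524800} = \frac{12884110593}{3737814400}$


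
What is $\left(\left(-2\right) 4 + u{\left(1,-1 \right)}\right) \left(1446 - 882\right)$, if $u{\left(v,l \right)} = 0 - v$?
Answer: $-5076$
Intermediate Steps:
$u{\left(v,l \right)} = - v$
$\left(\left(-2\right) 4 + u{\left(1,-1 \right)}\right) \left(1446 - 882\right) = \left(\left(-2\right) 4 - 1\right) \left(1446 - 882\right) = \left(-8 - 1\right) 564 = \left(-9\right) 564 = -5076$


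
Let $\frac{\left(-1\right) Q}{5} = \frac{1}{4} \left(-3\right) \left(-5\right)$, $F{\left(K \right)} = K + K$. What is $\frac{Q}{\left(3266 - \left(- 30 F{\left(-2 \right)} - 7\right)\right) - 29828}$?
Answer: $\frac{3}{4268} \approx 0.00070291$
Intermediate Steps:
$F{\left(K \right)} = 2 K$
$Q = - \frac{75}{4}$ ($Q = - 5 \cdot \frac{1}{4} \left(-3\right) \left(-5\right) = - 5 \left(\left(- \frac{3}{4}\right) \left(-5\right)\right) = \left(-5\right) \frac{15}{4} = - \frac{75}{4} \approx -18.75$)
$\frac{Q}{\left(3266 - \left(- 30 F{\left(-2 \right)} - 7\right)\right) - 29828} = - \frac{75}{4 \left(\left(3266 - \left(- 30 \cdot 2 \left(-2\right) - 7\right)\right) - 29828\right)} = - \frac{75}{4 \left(\left(3266 - \left(\left(-30\right) \left(-4\right) - 7\right)\right) - 29828\right)} = - \frac{75}{4 \left(\left(3266 - \left(120 - 7\right)\right) - 29828\right)} = - \frac{75}{4 \left(\left(3266 - 113\right) - 29828\right)} = - \frac{75}{4 \left(3153 - 29828\right)} = - \frac{75}{4 \left(-26675\right)} = \left(- \frac{75}{4}\right) \left(- \frac{1}{26675}\right) = \frac{3}{4268}$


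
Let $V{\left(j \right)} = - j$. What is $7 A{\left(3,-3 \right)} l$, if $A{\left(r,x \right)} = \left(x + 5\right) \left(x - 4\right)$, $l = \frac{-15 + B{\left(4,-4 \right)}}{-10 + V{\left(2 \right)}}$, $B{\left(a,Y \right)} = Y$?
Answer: $- \frac{931}{6} \approx -155.17$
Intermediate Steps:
$l = \frac{19}{12}$ ($l = \frac{-15 - 4}{-10 - 2} = - \frac{19}{-10 - 2} = - \frac{19}{-12} = \left(-19\right) \left(- \frac{1}{12}\right) = \frac{19}{12} \approx 1.5833$)
$A{\left(r,x \right)} = \left(-4 + x\right) \left(5 + x\right)$ ($A{\left(r,x \right)} = \left(5 + x\right) \left(-4 + x\right) = \left(-4 + x\right) \left(5 + x\right)$)
$7 A{\left(3,-3 \right)} l = 7 \left(-20 - 3 + \left(-3\right)^{2}\right) \frac{19}{12} = 7 \left(-20 - 3 + 9\right) \frac{19}{12} = 7 \left(-14\right) \frac{19}{12} = \left(-98\right) \frac{19}{12} = - \frac{931}{6}$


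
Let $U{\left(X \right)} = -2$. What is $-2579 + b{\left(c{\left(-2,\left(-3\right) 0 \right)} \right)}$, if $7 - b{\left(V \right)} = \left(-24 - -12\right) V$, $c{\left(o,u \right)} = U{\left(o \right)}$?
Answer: $-2596$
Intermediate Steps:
$c{\left(o,u \right)} = -2$
$b{\left(V \right)} = 7 + 12 V$ ($b{\left(V \right)} = 7 - \left(-24 - -12\right) V = 7 - \left(-24 + 12\right) V = 7 - - 12 V = 7 + 12 V$)
$-2579 + b{\left(c{\left(-2,\left(-3\right) 0 \right)} \right)} = -2579 + \left(7 + 12 \left(-2\right)\right) = -2579 + \left(7 - 24\right) = -2579 - 17 = -2596$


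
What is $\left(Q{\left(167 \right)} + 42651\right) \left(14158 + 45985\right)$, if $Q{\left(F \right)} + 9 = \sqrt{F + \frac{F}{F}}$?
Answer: $2564617806 + 120286 \sqrt{42} \approx 2.5654 \cdot 10^{9}$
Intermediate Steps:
$Q{\left(F \right)} = -9 + \sqrt{1 + F}$ ($Q{\left(F \right)} = -9 + \sqrt{F + \frac{F}{F}} = -9 + \sqrt{F + 1} = -9 + \sqrt{1 + F}$)
$\left(Q{\left(167 \right)} + 42651\right) \left(14158 + 45985\right) = \left(\left(-9 + \sqrt{1 + 167}\right) + 42651\right) \left(14158 + 45985\right) = \left(\left(-9 + \sqrt{168}\right) + 42651\right) 60143 = \left(\left(-9 + 2 \sqrt{42}\right) + 42651\right) 60143 = \left(42642 + 2 \sqrt{42}\right) 60143 = 2564617806 + 120286 \sqrt{42}$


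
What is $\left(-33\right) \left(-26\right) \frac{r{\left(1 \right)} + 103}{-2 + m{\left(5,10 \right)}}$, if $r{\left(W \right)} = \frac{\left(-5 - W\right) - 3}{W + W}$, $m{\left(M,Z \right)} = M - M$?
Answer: $- \frac{84513}{2} \approx -42257.0$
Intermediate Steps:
$m{\left(M,Z \right)} = 0$
$r{\left(W \right)} = \frac{-8 - W}{2 W}$
$\left(-33\right) \left(-26\right) \frac{r{\left(1 \right)} + 103}{-2 + m{\left(5,10 \right)}} = \left(-33\right) \left(-26\right) \frac{\frac{-8 - 1}{2 \cdot 1} + 103}{-2 + 0} = 858 \frac{\frac{1}{2} \cdot 1 \left(-8 - 1\right) + 103}{-2} = 858 \left(\frac{1}{2} \cdot 1 \left(-9\right) + 103\right) \left(- \frac{1}{2}\right) = 858 \left(- \frac{9}{2} + 103\right) \left(- \frac{1}{2}\right) = 858 \cdot \frac{197}{2} \left(- \frac{1}{2}\right) = 858 \left(- \frac{197}{4}\right) = - \frac{84513}{2}$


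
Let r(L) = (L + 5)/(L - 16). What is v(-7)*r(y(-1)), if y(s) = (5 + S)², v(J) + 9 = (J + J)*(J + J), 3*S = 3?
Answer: 7667/20 ≈ 383.35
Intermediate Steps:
S = 1 (S = (⅓)*3 = 1)
v(J) = -9 + 4*J² (v(J) = -9 + (J + J)*(J + J) = -9 + (2*J)*(2*J) = -9 + 4*J²)
y(s) = 36 (y(s) = (5 + 1)² = 6² = 36)
r(L) = (5 + L)/(-16 + L)
v(-7)*r(y(-1)) = (-9 + 4*(-7)²)*((5 + 36)/(-16 + 36)) = (-9 + 4*49)*(41/20) = (-9 + 196)*((1/20)*41) = 187*(41/20) = 7667/20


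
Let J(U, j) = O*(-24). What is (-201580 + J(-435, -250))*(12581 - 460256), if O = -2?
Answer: 90220838100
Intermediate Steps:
J(U, j) = 48 (J(U, j) = -2*(-24) = 48)
(-201580 + J(-435, -250))*(12581 - 460256) = (-201580 + 48)*(12581 - 460256) = -201532*(-447675) = 90220838100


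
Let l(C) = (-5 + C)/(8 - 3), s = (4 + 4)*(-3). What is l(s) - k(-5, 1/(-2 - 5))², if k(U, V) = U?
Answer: -154/5 ≈ -30.800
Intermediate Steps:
s = -24 (s = 8*(-3) = -24)
l(C) = -1 + C/5 (l(C) = (-5 + C)/5 = (-5 + C)*(⅕) = -1 + C/5)
l(s) - k(-5, 1/(-2 - 5))² = (-1 + (⅕)*(-24)) - 1*(-5)² = (-1 - 24/5) - 1*25 = -29/5 - 25 = -154/5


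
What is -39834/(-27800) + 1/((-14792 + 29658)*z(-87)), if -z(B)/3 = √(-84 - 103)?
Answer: 19917/13900 + I*√187/8339826 ≈ 1.4329 + 1.6397e-6*I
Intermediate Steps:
z(B) = -3*I*√187 (z(B) = -3*√(-84 - 103) = -3*I*√187)
-39834/(-27800) + 1/((-14792 + 29658)*z(-87)) = -39834/(-27800) + 1/((-14792 + 29658)*((-3*I*√187))) = -39834*(-1/27800) + (I*√187/561)/14866 = 19917/13900 + (I*√187/561)/14866 = 19917/13900 + I*√187/8339826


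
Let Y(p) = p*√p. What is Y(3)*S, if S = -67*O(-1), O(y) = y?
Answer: 201*√3 ≈ 348.14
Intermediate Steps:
Y(p) = p^(3/2)
S = 67 (S = -67*(-1) = 67)
Y(3)*S = 3^(3/2)*67 = (3*√3)*67 = 201*√3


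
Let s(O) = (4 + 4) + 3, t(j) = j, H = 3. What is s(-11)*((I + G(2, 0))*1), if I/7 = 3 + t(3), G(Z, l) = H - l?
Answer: 495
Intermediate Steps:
G(Z, l) = 3 - l
s(O) = 11 (s(O) = 8 + 3 = 11)
I = 42 (I = 7*(3 + 3) = 7*6 = 42)
s(-11)*((I + G(2, 0))*1) = 11*((42 + (3 - 1*0))*1) = 11*((42 + (3 + 0))*1) = 11*((42 + 3)*1) = 11*(45*1) = 11*45 = 495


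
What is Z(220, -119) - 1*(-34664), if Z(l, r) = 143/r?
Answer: 4124873/119 ≈ 34663.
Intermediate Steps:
Z(220, -119) - 1*(-34664) = 143/(-119) - 1*(-34664) = 143*(-1/119) + 34664 = -143/119 + 34664 = 4124873/119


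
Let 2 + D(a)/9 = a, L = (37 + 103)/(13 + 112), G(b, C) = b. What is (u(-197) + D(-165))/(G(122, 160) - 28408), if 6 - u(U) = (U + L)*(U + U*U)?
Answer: -189045539/707150 ≈ -267.33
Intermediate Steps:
L = 28/25 (L = 140/125 = 140*(1/125) = 28/25 ≈ 1.1200)
D(a) = -18 + 9*a
u(U) = 6 - (28/25 + U)*(U + U**2) (u(U) = 6 - (U + 28/25)*(U + U*U) = 6 - (28/25 + U)*(U + U**2))
(u(-197) + D(-165))/(G(122, 160) - 28408) = ((6 - 1*(-197)**3 - 53/25*(-197)**2 - 28/25*(-197)) + (-18 + 9*(-165)))/(122 - 28408) = ((6 - 1*(-7645373) - 53/25*38809 + 5516/25) + (-18 - 1485))/(-28286) = ((6 + 7645373 - 2056877/25 + 5516/25) - 1503)*(-1/28286) = (189083114/25 - 1503)*(-1/28286) = (189045539/25)*(-1/28286) = -189045539/707150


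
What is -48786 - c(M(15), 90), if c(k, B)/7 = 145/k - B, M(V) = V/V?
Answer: -49171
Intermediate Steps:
M(V) = 1
c(k, B) = -7*B + 1015/k (c(k, B) = 7*(145/k - B) = 7*(-B + 145/k) = -7*B + 1015/k)
-48786 - c(M(15), 90) = -48786 - (-7*90 + 1015/1) = -48786 - (-630 + 1015*1) = -48786 - (-630 + 1015) = -48786 - 1*385 = -48786 - 385 = -49171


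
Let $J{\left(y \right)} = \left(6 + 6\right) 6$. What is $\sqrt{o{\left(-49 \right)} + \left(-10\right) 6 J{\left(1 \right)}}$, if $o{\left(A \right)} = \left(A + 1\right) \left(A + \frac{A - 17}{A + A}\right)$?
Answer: $\frac{4 i \sqrt{6126}}{7} \approx 44.725 i$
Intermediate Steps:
$J{\left(y \right)} = 72$ ($J{\left(y \right)} = 12 \cdot 6 = 72$)
$o{\left(A \right)} = \left(1 + A\right) \left(A + \frac{-17 + A}{2 A}\right)$
$\sqrt{o{\left(-49 \right)} + \left(-10\right) 6 J{\left(1 \right)}} = \sqrt{\left(-8 + \left(-49\right)^{2} - \frac{17}{2 \left(-49\right)} + \frac{3}{2} \left(-49\right)\right) + \left(-10\right) 6 \cdot 72} = \sqrt{\left(-8 + 2401 - - \frac{17}{98} - \frac{147}{2}\right) - 4320} = \sqrt{\left(-8 + 2401 + \frac{17}{98} - \frac{147}{2}\right) - 4320} = \sqrt{\frac{113664}{49} - 4320} = \sqrt{- \frac{98016}{49}} = \frac{4 i \sqrt{6126}}{7}$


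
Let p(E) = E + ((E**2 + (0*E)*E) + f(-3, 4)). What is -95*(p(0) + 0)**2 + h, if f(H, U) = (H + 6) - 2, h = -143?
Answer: -238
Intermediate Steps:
f(H, U) = 4 + H (f(H, U) = (6 + H) - 2 = 4 + H)
p(E) = 1 + E + E**2 (p(E) = E + ((E**2 + (0*E)*E) + (4 - 3)) = E + ((E**2 + 0*E) + 1) = E + ((E**2 + 0) + 1) = E + (E**2 + 1) = E + (1 + E**2) = 1 + E + E**2)
-95*(p(0) + 0)**2 + h = -95*((1 + 0 + 0**2) + 0)**2 - 143 = -95*((1 + 0 + 0) + 0)**2 - 143 = -95*(1 + 0)**2 - 143 = -95*1**2 - 143 = -95*1 - 143 = -95 - 143 = -238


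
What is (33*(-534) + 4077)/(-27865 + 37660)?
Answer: -903/653 ≈ -1.3828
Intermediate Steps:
(33*(-534) + 4077)/(-27865 + 37660) = (-17622 + 4077)/9795 = -13545*1/9795 = -903/653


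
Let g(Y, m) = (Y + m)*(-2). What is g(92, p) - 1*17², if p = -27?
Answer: -419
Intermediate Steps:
g(Y, m) = -2*Y - 2*m
g(92, p) - 1*17² = (-2*92 - 2*(-27)) - 1*17² = (-184 + 54) - 1*289 = -130 - 289 = -419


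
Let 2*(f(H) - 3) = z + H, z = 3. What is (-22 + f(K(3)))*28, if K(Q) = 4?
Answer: -434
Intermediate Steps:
f(H) = 9/2 + H/2 (f(H) = 3 + (3 + H)/2 = 3 + (3/2 + H/2) = 9/2 + H/2)
(-22 + f(K(3)))*28 = (-22 + (9/2 + (½)*4))*28 = (-22 + (9/2 + 2))*28 = (-22 + 13/2)*28 = -31/2*28 = -434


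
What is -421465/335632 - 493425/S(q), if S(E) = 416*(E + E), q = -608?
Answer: -270405565/964667392 ≈ -0.28031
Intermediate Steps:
S(E) = 832*E (S(E) = 416*(2*E) = 832*E)
-421465/335632 - 493425/S(q) = -421465/335632 - 493425/(832*(-608)) = -421465*1/335632 - 493425/(-505856) = -38315/30512 - 493425*(-1/505856) = -38315/30512 + 493425/505856 = -270405565/964667392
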